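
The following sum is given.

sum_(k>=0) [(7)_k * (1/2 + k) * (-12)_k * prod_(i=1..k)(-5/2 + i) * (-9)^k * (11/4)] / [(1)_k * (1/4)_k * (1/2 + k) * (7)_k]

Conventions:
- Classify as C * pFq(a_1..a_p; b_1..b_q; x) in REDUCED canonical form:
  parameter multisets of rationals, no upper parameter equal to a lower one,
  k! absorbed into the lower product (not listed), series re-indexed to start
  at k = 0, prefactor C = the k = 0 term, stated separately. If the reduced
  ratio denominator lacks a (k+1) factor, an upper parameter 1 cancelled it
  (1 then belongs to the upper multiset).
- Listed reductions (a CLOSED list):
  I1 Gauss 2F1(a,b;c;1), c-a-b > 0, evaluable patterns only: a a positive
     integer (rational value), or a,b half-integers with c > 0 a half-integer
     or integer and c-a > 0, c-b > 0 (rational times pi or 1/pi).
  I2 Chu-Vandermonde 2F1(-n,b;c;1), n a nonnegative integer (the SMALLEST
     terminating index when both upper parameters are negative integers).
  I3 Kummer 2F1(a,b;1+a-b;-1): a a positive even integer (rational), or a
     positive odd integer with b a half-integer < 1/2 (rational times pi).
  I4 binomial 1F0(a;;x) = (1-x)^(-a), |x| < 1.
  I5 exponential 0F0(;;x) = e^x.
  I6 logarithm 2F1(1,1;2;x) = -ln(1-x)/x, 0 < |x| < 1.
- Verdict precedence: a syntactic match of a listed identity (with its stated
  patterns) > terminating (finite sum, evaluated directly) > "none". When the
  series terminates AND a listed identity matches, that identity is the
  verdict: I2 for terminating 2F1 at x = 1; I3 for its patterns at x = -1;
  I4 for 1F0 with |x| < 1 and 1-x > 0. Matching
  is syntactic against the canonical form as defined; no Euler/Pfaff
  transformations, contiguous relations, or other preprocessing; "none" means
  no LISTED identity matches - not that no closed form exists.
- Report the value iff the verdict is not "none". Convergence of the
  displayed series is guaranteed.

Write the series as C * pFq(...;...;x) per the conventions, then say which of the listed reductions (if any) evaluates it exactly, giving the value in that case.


Canonical form: C = 11/4 times 2F1 with upper {-12, -3/2}, lower {1/4}, x = -9. Verdict: terminating at k = 12: the factor (-12)_k kills every later term; summing the 13 survivors is exact. Exact value: 79979522962041270799/972245300.

First insight: with t_0 = 11/4, (1)_k (C = 11/4, x = -9) is k! itself.
Ratio: r(k) = (-9) * (k-12) (k-3/2) / [(k+1/4) (k+1)] ; factor over Q: parameters, x = (-9), and C = 11/4.


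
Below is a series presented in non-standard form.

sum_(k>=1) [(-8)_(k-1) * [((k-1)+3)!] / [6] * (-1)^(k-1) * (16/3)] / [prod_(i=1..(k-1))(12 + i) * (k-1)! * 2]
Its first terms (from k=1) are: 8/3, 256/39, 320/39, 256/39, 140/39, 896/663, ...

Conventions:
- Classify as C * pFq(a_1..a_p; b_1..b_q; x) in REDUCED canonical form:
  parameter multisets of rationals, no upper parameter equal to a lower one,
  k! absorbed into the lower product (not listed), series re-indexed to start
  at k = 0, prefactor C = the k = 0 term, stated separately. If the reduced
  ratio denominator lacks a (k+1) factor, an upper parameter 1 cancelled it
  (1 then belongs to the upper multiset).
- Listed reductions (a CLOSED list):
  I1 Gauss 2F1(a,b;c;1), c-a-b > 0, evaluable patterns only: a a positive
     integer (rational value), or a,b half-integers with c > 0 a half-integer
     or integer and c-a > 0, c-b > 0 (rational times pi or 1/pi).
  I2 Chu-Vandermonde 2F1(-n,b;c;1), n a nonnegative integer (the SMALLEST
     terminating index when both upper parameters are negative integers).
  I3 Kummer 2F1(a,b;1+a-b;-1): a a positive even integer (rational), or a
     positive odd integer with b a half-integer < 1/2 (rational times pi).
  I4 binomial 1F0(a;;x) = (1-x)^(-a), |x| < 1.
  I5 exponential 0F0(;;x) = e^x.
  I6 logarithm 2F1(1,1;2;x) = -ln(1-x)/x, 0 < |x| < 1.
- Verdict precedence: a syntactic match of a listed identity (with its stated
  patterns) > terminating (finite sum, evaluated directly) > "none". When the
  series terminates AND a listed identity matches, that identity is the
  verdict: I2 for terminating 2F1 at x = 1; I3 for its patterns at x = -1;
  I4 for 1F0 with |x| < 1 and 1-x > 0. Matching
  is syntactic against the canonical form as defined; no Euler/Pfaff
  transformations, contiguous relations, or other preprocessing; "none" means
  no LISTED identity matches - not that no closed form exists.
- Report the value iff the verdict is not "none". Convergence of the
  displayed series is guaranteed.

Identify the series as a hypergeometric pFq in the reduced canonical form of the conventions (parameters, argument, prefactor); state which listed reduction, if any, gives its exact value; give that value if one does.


This is 8/3 * 2F1(-8, 4; 13; -1) in reduced canonical form. Verdict: the Kummer evaluation I3 fires (x = -1; c = 13 equals 1+a-b for upper {-8, 4}: listed pattern). Value: 88/3.

Key step: t_0 being 8/3, the factorial ratio (C = 8/3) (k+a-1)!/(a-1)! is a rising factorial (a)_k.
Step ratio: r(k) = (-1) * (k-8) (k+4) / [(k+13) (k+1)] ; factor over Q: parameters, x = (-1), and C = 8/3.


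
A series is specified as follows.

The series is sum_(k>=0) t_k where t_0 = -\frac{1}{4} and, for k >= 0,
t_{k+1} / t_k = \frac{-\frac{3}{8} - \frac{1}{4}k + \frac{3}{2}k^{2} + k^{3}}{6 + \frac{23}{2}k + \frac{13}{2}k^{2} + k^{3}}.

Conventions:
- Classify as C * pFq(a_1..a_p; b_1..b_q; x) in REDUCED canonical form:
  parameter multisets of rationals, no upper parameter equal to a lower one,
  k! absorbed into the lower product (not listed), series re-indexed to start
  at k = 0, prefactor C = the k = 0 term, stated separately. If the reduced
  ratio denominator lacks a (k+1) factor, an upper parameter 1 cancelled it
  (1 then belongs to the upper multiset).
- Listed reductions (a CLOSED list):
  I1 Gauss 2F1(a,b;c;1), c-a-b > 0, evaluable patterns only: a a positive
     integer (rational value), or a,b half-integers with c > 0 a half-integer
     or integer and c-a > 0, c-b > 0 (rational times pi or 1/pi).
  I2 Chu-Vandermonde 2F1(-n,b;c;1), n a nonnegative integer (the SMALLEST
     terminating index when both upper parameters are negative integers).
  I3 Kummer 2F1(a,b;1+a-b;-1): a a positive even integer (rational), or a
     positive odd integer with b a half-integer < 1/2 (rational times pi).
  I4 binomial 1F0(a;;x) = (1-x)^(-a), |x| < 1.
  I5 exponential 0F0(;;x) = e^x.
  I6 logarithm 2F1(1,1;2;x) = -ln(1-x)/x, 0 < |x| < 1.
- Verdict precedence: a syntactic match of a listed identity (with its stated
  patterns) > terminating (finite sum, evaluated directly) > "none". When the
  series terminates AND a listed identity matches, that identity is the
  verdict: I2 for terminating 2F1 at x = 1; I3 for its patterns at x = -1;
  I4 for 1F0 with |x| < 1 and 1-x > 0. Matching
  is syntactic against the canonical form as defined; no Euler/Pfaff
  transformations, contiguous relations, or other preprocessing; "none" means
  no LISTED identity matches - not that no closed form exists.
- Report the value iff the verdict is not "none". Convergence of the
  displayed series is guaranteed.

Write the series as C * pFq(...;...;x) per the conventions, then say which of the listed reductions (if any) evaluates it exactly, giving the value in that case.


Classification (C = -\frac{1}{4}): 2F1 with upper {-\frac{1}{2}, \frac{1}{2}}, lower {4}, argument x = 1. Verdict: the half-integer Gauss pattern (I1) fires (x = 1; upper {-\frac{1}{2}, \frac{1}{2}} half-integers, c = 4 in the evaluable pattern). Exact value: \left(-\frac{128}{175}\right) / \pi.

First insight: t_0 = -\frac{1}{4} here, and roots of the ratio polynomials (C = -1/4, x = 1) are the negated parameters.
Adjacent-term ratio: r(k) = 1 * (k-\frac{1}{2}) (k+\frac{1}{2}) / [(k+4) (k+1)] - rational in k. x = 1; t_0 = -\frac{1}{4}; negate the roots.


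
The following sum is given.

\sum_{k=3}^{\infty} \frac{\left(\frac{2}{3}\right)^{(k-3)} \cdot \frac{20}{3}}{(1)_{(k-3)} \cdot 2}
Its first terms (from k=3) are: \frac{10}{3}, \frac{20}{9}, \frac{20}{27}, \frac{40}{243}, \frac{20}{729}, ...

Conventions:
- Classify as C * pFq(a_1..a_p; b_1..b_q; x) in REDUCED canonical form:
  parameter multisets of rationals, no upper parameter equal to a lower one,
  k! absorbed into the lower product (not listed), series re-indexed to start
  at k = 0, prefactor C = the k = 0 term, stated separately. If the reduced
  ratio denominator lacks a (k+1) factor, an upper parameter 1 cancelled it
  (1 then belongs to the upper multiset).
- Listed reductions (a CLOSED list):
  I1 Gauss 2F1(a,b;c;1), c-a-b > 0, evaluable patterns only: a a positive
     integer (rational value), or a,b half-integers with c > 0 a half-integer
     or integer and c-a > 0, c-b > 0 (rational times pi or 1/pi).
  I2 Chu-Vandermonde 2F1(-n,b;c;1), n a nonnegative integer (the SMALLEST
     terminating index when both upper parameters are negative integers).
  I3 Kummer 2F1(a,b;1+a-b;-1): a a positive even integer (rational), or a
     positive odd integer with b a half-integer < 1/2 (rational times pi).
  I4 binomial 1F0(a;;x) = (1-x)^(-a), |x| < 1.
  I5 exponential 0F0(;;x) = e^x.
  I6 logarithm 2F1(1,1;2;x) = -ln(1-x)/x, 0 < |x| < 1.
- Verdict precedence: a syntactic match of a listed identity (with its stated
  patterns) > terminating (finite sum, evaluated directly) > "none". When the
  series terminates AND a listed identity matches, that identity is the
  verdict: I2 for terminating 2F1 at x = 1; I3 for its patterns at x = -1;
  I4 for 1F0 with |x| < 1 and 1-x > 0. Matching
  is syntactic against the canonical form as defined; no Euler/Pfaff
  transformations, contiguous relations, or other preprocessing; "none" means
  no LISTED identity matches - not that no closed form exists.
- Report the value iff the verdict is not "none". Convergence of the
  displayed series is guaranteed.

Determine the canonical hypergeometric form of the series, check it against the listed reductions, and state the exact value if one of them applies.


At argument \frac{2}{3}: a 0F0 with upper {-}, lower {-}, scaled by C = \frac{10}{3}. Verdict: the I5 exponential reduction fires (the 0F0 exponential series at x = \frac{2}{3}). Hence: \frac{10}{3} \cdot e^{\frac{2}{3}}.

Key observation: x = \frac{2}{3} and (1)_k (C = 10/3) is k! itself.
Consecutive-term ratio: r(k) = \frac{2}{3} * 1 / [(k+1)] - poly over poly, x = \frac{2}{3} from leading terms; C = \frac{10}{3} at k = 0.


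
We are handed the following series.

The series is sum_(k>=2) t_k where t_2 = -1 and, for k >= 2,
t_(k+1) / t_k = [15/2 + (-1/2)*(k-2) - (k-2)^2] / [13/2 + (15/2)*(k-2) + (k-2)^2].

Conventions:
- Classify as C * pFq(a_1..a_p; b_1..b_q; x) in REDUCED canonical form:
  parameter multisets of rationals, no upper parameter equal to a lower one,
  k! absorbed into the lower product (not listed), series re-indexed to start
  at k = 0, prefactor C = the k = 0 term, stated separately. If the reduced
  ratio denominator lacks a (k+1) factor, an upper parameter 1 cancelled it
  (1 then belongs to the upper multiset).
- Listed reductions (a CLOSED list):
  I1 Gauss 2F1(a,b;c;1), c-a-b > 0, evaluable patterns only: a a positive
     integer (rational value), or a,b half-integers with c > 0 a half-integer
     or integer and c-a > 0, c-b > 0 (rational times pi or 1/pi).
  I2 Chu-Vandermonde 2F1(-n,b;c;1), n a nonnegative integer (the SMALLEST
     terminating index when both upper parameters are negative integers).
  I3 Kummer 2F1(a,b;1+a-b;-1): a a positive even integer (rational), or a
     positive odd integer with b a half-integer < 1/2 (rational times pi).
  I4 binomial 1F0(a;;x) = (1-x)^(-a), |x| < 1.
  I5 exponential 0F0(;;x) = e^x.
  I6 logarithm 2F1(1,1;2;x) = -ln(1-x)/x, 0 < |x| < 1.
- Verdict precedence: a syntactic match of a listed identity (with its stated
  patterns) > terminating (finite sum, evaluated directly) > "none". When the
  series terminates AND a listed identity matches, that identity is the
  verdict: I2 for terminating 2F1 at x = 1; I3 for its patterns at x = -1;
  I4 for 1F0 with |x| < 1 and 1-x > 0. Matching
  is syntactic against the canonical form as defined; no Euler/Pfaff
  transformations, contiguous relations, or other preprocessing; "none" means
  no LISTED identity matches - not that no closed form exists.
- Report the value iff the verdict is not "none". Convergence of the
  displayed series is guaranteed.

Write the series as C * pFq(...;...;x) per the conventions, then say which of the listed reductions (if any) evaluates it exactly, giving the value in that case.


Key observation: t_0 being -1, the expanded ratio factors over Q; C = -1, x = -1, roots give parameters.
Step ratio: r(k) = (-1) * (k-5/2) (k+3) / [(k+13/2) (k+1)] - rational in k, leading ratio (-1); with t_0 = -1, classification follows.

This is -1 * 2F1(-5/2, 3; 13/2; -1) in reduced canonical form. Verdict (x = -1): the Kummer evaluation I3 applies (x = -1; c = 13/2 equals 1+a-b for upper {-5/2, 3}: listed pattern). Sum: (-3465/4096) * pi.


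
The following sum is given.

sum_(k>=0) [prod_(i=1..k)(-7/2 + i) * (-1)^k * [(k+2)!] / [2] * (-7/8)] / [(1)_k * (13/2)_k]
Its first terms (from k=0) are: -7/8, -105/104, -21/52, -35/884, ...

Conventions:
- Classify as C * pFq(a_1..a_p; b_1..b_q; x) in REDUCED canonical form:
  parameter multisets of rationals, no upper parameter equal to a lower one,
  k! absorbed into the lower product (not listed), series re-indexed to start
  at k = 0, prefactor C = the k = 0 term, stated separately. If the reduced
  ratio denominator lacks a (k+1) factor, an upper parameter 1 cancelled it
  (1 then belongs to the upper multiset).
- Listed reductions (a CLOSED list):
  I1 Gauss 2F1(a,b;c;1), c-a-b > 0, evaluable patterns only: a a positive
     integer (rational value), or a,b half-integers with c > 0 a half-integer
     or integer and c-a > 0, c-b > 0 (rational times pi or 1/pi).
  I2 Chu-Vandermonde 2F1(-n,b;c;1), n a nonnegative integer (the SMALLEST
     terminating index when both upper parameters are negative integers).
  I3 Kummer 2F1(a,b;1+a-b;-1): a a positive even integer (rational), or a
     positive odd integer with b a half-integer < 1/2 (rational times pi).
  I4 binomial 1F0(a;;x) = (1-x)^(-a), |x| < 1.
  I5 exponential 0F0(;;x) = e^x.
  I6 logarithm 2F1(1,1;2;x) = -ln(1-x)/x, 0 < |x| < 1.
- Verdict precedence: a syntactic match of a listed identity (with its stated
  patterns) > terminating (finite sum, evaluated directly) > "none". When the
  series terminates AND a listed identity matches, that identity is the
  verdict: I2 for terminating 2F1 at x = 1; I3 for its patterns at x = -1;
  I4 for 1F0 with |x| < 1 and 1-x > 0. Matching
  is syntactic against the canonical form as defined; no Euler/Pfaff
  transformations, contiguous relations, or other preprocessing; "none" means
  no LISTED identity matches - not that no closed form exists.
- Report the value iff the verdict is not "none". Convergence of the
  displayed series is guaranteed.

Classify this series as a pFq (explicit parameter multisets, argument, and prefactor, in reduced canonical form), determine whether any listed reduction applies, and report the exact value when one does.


This is -7/8 * 2F1(-5/2, 3; 13/2; -1) in reduced canonical form. Verdict: the Kummer evaluation I3 fires (x = -1; c = 13/2 equals 1+a-b for upper {-5/2, 3}: listed pattern). Sum: (-24255/32768) * pi.

Key observation: t_0 = -7/8 here, and the running product (prefactor -7/8) telescopes to a rising factorial.
Term ratio: r(k) = (-1) * (k-5/2) (k+3) / [(k+13/2) (k+1)] - poly over poly, x = (-1) from leading terms; C = -7/8 at k = 0.


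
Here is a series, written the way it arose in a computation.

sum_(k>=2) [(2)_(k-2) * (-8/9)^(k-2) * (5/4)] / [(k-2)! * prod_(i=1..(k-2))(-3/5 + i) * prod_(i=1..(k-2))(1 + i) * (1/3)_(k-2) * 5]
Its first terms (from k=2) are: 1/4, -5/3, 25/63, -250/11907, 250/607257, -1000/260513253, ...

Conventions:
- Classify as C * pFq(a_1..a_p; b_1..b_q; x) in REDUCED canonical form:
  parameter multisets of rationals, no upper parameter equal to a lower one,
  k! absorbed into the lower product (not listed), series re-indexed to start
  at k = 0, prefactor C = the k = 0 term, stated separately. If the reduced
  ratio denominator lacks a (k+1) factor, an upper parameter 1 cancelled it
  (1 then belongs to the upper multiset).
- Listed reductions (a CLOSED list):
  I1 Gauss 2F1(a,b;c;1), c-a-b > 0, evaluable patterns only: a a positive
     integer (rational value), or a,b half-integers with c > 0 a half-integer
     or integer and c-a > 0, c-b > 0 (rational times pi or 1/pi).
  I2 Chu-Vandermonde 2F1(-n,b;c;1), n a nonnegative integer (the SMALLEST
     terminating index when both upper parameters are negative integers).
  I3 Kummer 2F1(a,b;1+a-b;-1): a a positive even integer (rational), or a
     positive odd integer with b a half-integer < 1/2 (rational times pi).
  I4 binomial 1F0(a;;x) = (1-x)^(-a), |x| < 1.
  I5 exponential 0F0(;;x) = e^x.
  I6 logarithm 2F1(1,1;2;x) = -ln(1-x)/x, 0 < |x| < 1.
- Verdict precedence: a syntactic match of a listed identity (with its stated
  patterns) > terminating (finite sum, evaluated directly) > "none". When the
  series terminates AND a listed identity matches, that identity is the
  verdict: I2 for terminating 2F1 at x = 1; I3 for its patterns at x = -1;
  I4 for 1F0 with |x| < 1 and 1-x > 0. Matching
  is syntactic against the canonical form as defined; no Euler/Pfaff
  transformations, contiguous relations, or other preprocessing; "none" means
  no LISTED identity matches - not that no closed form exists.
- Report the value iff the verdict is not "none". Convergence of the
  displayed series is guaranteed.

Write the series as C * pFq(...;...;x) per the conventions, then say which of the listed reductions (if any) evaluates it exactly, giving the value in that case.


Prefactor 1/4, argument -8/9: 0F2 with upper {-} over lower {1/3, 2/5}. Verdict: none - at argument -8/9 the multisets {-} ; {1/3, 2/5} match no listed identity.

The tell: from the first term 1/4: the parameter 2 appears in both the upper and lower lists and cancels.
Step ratio: r(k) = (-8/9) * 1 / [(k+1/3) (k+2/5) (k+1)] - poly over poly, x = (-8/9) from leading terms; C = 1/4 at k = 0.


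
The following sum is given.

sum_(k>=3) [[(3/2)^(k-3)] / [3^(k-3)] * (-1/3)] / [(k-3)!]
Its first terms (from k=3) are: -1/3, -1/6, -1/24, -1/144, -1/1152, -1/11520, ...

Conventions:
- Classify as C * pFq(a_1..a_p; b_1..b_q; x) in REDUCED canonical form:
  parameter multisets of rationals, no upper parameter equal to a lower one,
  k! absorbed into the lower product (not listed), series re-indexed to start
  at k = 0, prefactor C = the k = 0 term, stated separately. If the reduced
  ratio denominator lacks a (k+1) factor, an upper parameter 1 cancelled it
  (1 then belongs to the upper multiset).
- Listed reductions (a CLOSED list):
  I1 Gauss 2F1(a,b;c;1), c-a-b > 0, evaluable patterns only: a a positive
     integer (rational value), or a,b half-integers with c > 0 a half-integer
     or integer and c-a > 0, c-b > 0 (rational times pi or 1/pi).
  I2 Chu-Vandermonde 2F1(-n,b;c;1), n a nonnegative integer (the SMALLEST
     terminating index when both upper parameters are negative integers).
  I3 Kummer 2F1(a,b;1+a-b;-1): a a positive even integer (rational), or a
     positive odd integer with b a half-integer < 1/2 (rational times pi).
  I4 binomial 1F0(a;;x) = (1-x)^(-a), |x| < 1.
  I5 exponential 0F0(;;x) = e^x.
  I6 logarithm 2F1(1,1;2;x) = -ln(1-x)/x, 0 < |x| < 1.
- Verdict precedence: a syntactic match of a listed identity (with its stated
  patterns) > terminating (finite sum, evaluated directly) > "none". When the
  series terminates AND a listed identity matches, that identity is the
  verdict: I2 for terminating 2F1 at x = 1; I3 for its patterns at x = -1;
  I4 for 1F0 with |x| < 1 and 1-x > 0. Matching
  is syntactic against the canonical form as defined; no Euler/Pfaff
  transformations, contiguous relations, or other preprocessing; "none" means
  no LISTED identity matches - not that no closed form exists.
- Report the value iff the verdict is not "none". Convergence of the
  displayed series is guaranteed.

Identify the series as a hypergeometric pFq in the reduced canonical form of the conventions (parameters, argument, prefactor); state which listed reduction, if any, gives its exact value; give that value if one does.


First insight: t_0 = -1/3 here, and the two k-th powers (prefactor -1/3) combine into one argument.
Term ratio: r(k) = (1/2) * 1 / [(k+1)] ; factor over Q: parameters, x = (1/2), and C = -1/3.

At argument 1/2: a 0F0 with upper {-}, lower {-}, scaled by C = -1/3. Verdict: the exponential series (I5) applies (the 0F0 exponential series at x = 1/2). Sum: (-1/3) * e^(1/2).


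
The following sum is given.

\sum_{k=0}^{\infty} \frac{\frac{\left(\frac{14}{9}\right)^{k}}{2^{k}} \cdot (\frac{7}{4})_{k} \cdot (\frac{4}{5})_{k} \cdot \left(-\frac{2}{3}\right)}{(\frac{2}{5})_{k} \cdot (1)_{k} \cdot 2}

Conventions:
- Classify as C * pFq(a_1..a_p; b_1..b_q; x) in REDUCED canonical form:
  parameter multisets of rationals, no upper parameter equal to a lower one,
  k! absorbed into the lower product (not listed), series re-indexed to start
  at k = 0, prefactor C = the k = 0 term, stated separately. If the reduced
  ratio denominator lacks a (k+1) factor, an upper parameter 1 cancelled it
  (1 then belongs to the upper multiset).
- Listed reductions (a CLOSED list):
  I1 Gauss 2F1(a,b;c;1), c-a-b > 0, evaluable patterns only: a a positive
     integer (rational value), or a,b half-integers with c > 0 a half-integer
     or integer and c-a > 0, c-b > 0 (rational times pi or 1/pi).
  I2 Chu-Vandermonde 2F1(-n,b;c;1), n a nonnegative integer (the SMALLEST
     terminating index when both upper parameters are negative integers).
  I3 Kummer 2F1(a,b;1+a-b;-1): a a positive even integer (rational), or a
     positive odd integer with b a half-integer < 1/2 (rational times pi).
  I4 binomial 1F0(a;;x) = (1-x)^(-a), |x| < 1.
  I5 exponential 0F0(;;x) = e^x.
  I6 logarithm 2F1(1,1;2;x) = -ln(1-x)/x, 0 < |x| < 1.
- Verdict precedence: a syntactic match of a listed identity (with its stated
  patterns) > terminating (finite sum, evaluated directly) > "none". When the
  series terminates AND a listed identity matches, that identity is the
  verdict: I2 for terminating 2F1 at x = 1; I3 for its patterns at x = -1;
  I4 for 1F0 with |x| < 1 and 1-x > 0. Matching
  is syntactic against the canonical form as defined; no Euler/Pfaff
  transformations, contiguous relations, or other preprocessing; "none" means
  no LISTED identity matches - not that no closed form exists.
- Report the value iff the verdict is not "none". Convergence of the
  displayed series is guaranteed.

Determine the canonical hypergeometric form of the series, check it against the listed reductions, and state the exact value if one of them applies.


x = \frac{7}{9} here; the reduced form reads 2F1, upper {\frac{4}{5}, \frac{7}{4}}, lower {\frac{2}{5}}, C = -\frac{1}{3}. Verdict: none - at argument \frac{7}{9} the multisets {\frac{4}{5}, \frac{7}{4}} ; {\frac{2}{5}} match no listed identity.

The tell: t_0 being -\frac{1}{3}, the two k-th powers (prefactor -1/3) combine into one argument.
Term ratio: r(k) = \frac{7}{9} * (k+\frac{4}{5}) (k+\frac{7}{4}) / [(k+\frac{2}{5}) (k+1)] ; factor over Q: parameters, x = \frac{7}{9}, and C = -\frac{1}{3}.


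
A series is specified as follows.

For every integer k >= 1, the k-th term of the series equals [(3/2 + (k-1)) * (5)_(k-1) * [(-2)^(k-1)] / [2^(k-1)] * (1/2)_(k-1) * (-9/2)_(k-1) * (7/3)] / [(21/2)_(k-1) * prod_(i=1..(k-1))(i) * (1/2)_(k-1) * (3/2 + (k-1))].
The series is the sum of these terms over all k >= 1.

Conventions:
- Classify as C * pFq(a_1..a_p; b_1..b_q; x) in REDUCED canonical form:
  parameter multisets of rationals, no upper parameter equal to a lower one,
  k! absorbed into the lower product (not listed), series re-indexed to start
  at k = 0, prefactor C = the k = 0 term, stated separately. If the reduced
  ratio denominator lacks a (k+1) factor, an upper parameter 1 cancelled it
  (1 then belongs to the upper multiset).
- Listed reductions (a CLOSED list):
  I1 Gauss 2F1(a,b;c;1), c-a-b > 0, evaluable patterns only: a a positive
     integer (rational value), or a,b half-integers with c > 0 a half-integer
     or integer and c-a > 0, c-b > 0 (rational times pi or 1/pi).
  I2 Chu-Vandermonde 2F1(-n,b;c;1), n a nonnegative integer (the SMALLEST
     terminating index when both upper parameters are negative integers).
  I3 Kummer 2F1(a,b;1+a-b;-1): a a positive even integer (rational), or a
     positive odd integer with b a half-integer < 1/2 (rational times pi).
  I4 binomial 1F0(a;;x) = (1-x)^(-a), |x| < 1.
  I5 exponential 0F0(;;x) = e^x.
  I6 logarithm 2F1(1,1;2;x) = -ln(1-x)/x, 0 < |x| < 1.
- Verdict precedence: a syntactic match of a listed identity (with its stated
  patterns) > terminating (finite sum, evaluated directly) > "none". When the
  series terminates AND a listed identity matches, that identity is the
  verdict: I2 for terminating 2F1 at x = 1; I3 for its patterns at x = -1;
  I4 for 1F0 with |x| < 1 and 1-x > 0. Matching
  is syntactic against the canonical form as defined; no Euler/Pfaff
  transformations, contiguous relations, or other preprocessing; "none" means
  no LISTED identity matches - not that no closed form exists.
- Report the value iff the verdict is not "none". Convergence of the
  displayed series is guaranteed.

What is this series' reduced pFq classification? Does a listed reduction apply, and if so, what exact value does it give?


Reduced: x = -1, 2F1, upper = {-9/2, 5}, lower = {21/2}, C = 7/3. Verdict at x = -1: Kummer's theorem (I3) matches (x = -1; c = 21/2 equals 1+a-b for upper {-9/2, 5}: listed pattern). Value: (4849845/1048576) * pi.

First insight: with t_0 = 7/3, the parameter 1/2 appears in both the upper and lower lists and cancels (alongside the other common factor).
Ratio: r(k) = (-1) * (k-9/2) (k+5) / [(k+21/2) (k+1)] - poly over poly, x = (-1) from leading terms; C = 7/3 at k = 0.


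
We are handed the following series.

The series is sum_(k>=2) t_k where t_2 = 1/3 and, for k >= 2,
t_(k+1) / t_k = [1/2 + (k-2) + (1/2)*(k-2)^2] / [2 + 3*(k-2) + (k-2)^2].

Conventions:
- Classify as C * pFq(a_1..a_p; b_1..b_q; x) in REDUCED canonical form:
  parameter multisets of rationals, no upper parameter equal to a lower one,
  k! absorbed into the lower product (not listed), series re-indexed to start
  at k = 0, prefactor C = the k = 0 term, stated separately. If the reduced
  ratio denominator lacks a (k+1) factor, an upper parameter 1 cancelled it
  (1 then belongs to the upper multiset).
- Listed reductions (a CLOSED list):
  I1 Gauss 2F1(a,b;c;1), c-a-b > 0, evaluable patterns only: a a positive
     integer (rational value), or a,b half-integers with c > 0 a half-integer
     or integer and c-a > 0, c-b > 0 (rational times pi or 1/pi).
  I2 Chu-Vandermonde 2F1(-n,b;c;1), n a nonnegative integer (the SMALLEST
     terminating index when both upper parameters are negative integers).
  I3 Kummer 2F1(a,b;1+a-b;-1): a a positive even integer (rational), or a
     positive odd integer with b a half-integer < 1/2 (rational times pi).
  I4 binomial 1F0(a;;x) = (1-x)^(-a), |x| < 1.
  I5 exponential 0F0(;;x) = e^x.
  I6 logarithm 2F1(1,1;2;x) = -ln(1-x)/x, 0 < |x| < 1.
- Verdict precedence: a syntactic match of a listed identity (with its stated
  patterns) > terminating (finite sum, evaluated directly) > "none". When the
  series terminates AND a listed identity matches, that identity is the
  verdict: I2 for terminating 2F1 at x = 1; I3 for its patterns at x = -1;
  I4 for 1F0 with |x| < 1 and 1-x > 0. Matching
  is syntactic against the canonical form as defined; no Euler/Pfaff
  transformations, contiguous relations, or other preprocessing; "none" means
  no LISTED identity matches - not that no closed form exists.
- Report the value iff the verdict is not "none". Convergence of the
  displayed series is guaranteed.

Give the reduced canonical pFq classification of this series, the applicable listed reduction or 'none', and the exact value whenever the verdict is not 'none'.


Classification (C = 1/3): 2F1 with upper {1, 1}, lower {2}, argument x = 1/2. Verdict: this is the logarithmic series (I6) (the logarithm: parameters (1,1;2), x = 1/2). Exact value: (-2/3) * ln(1/2).

Structural cue: with t_0 = 1/3, factor the ratio over Q (C = 1/3, x = 1/2): negated roots = parameters.
Consecutive-term ratio: r(k) = (1/2) * (k+1) (k+1) / [(k+2) (k+1)] - rational in k. x = (1/2); t_0 = 1/3; negate the roots.


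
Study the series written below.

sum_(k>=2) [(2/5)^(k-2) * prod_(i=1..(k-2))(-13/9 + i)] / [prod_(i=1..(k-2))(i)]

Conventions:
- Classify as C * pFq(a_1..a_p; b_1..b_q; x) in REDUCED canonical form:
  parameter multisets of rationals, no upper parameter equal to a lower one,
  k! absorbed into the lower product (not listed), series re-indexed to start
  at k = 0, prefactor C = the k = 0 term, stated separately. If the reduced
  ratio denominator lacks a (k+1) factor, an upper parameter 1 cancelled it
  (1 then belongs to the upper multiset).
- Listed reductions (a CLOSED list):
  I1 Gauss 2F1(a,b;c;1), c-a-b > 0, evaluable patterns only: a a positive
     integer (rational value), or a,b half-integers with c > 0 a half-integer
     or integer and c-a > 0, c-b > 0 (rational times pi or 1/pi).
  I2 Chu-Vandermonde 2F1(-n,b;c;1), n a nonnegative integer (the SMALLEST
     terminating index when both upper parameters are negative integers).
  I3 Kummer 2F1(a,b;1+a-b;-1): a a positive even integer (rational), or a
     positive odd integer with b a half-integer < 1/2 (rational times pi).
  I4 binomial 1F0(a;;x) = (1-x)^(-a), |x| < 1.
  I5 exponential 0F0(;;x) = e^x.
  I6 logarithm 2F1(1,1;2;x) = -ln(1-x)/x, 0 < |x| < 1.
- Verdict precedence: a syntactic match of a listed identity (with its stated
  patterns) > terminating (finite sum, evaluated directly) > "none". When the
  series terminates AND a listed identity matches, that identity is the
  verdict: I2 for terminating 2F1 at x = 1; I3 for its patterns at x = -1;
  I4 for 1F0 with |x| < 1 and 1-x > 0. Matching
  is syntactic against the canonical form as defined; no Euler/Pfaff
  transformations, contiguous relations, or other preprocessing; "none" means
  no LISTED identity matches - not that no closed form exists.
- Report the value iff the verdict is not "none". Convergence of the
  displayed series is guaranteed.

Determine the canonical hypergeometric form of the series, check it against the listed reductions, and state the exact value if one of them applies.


x = 2/5 here; the reduced form reads 1F0, upper {-4/9}, lower {-}, C = 1. Verdict: binomial (I4) fires (the 1F0 binomial series: exponent 4/9, x = 2/5). Value: (3/5)^(4/9).

The tell: from the first term 1: the running product (C = 1, x = 2/5) telescopes to a rising factorial.
Adjacent-term ratio: r(k) = (2/5) * (k-4/9) / [(k+1)] - rational in k, leading ratio (2/5); with t_0 = 1, classification follows.


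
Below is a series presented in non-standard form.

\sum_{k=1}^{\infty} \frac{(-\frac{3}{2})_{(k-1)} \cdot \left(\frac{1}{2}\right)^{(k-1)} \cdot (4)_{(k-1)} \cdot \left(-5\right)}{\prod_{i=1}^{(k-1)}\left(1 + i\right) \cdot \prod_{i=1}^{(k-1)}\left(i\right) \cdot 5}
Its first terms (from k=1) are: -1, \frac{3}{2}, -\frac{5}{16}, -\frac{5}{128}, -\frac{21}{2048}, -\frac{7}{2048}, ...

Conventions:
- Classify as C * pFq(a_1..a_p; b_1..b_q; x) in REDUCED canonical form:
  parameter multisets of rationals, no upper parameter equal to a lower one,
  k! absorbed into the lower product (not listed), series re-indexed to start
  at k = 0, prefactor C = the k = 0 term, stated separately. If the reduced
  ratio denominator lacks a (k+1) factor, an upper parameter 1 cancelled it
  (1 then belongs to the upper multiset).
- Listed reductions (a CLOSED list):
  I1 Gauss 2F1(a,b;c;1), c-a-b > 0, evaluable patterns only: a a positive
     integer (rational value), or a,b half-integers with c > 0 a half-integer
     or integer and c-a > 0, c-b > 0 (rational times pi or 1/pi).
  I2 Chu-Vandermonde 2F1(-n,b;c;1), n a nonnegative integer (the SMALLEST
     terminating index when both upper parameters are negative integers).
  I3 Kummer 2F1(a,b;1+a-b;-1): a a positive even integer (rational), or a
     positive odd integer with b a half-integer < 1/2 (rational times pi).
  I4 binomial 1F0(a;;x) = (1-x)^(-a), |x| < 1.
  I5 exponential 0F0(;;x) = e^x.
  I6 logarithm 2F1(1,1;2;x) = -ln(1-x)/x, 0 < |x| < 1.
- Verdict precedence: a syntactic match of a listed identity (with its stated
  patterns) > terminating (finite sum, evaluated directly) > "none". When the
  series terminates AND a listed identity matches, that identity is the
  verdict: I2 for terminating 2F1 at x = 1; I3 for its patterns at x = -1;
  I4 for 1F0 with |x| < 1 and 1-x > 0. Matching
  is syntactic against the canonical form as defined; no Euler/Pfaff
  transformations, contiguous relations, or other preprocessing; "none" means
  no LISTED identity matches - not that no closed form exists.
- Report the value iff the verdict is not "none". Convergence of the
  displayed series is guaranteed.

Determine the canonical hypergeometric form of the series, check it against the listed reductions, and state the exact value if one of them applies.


x = \frac{1}{2} here; the reduced form reads 2F1, upper {-\frac{3}{2}, 4}, lower {2}, C = -1. Verdict: no listed reduction: x = \frac{1}{2} and upper {-\frac{3}{2}, 4} fail every I1-I6 pattern.

Key observation: x = \frac{1}{2} and the product of the first k integers (prefactor -1) is k!.
Ratio: r(k) = \frac{1}{2} * (k-\frac{3}{2}) (k+4) / [(k+2) (k+1)] ; factor over Q: parameters, x = \frac{1}{2}, and C = -1.


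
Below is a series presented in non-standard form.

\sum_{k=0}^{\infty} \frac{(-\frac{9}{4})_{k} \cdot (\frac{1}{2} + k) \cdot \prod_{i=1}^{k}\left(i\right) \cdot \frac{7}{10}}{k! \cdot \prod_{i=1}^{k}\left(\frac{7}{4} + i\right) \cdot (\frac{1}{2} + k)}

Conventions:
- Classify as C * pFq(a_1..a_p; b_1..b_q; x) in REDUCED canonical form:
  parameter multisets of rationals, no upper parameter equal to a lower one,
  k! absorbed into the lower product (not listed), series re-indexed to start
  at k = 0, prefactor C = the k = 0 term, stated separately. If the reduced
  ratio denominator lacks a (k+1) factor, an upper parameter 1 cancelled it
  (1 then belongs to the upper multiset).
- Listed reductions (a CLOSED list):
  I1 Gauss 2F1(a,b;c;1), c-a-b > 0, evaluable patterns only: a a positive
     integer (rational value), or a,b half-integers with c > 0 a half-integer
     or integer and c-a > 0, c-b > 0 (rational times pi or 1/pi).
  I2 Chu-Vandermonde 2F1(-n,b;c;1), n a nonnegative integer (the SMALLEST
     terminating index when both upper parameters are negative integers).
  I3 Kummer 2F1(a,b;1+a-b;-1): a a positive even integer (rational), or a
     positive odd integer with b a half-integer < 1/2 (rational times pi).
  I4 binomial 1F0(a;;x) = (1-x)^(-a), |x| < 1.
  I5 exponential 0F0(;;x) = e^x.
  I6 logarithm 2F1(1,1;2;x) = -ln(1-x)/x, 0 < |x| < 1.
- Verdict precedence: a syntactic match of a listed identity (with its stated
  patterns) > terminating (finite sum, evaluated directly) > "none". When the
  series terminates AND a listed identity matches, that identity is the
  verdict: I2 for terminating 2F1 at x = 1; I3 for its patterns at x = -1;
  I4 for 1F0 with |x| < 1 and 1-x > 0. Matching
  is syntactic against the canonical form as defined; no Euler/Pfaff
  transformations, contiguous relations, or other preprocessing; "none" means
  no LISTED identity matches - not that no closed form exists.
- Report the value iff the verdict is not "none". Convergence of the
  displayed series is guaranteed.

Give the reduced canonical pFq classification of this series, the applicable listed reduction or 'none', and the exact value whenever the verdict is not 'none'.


The series (x = 1) is 2F1: upper {-\frac{9}{4}, 1}, lower {\frac{11}{4}}, prefactor \frac{7}{10}. Verdict at x = 1: the Gauss summation I1 matches (x = 1: the Gamma ratio telescopes since c-a-b = 4 > 0 and a = 1 in Z>0). Exact value: \frac{49}{160}.

Key step: x = 1 and the factor k + 1/2 cancels (top and bottom), leaving C = 7/10.
Adjacent-term ratio: r(k) = 1 * (k-\frac{9}{4}) (k+1) / [(k+\frac{11}{4}) (k+1)] - rational in k, leading ratio 1; with t_0 = \frac{7}{10}, classification follows.


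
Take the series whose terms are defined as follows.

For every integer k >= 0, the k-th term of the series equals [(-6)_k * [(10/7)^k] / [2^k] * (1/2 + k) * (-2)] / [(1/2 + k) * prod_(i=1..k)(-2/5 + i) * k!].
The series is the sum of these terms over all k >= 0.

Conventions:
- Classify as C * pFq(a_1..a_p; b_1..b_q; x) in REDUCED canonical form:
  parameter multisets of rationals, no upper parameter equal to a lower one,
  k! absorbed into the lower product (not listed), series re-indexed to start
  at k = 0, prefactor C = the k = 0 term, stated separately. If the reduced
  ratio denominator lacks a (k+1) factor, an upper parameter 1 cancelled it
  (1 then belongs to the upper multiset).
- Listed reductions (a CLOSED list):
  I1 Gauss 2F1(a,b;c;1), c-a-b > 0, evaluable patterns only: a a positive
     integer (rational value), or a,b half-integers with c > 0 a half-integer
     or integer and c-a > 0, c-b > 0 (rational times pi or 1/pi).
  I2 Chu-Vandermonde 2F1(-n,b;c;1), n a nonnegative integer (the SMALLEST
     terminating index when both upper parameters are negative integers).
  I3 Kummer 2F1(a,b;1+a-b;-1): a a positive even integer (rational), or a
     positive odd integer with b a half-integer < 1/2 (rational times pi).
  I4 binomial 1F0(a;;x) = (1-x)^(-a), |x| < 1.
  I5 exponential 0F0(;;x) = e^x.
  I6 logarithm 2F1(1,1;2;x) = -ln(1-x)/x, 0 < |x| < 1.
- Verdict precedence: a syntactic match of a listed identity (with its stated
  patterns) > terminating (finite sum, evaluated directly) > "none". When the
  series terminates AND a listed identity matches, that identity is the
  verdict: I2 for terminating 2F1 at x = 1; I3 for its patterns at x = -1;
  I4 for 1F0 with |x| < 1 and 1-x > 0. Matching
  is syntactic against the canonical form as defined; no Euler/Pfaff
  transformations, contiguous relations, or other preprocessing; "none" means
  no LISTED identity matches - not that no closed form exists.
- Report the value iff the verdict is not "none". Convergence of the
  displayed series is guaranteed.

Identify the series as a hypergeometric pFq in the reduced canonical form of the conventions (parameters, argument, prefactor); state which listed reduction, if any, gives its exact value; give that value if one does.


The series (x = 5/7) is 1F1: upper {-6}, lower {3/5}, prefactor -2. Verdict: terminating. With -6 upstairs the series is a 7-term polynomial sum; evaluated term by term. Value: 290582119379/212750804448.

Structural cue: from the first term -2: the two k-th powers (C = -2, x = 5/7) combine into one argument.
Term ratio: r(k) = (5/7) * (k-6) / [(k+3/5) (k+1)] - rational in k. x = (5/7); t_0 = -2; negate the roots.


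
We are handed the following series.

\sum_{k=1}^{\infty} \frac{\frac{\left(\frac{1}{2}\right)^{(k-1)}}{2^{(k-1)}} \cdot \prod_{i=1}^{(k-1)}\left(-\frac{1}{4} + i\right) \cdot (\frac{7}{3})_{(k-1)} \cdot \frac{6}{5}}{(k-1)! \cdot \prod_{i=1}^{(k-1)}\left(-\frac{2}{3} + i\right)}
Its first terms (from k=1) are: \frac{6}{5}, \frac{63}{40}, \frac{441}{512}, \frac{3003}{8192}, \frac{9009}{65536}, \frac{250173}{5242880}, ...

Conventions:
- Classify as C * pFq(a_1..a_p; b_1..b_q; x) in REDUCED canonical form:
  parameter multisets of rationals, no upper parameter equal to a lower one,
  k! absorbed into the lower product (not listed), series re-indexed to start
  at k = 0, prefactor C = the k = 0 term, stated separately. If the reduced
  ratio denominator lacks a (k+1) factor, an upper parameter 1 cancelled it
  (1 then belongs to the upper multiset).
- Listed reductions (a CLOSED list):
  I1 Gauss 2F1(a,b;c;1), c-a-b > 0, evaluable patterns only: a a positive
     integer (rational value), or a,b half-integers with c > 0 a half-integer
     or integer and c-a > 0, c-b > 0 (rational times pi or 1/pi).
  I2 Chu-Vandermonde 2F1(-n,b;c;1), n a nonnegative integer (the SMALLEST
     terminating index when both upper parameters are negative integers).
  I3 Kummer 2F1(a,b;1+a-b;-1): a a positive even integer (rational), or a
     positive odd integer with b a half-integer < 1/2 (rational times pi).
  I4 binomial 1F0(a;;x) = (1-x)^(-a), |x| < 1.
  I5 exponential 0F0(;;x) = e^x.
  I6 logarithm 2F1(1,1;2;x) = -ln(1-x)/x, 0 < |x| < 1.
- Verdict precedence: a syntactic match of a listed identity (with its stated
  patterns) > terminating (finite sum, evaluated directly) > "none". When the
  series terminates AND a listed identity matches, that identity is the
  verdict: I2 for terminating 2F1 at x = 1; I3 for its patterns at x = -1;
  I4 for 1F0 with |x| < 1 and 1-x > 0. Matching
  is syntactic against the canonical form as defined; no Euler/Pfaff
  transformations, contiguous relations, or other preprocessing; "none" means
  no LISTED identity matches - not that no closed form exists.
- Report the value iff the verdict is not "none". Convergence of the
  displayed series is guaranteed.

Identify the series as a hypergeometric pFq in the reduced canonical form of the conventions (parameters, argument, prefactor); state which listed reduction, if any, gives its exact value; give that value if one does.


x = \frac{1}{4} here; the reduced form reads 2F1, upper {\frac{3}{4}, \frac{7}{3}}, lower {\frac{1}{3}}, C = \frac{6}{5}. Verdict: none - at argument \frac{1}{4} the multisets {\frac{3}{4}, \frac{7}{3}} ; {\frac{1}{3}} match no listed identity.

Structural cue: with t_0 = \frac{6}{5}, the two k-th powers (C = 6/5) combine into one argument.
Adjacent-term ratio: r(k) = \frac{1}{4} * (k+\frac{3}{4}) (k+\frac{7}{3}) / [(k+\frac{1}{3}) (k+1)] - rational; roots negated = parameters, x = \frac{1}{4}, C = \frac{6}{5}.
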